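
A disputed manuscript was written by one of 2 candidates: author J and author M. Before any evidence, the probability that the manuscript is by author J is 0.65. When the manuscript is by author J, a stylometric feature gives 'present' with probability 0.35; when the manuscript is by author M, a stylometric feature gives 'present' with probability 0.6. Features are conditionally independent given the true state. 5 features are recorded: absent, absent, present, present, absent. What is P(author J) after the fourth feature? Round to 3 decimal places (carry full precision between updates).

Each posterior becomes the prior for the next update.
After 'absent': P(author J) = 0.65·0.6500 / (0.65·0.6500 + 0.4·0.3500) ≈ 0.7511
After 'absent': P(author J) = 0.65·0.7511 / (0.65·0.7511 + 0.4·0.2489) ≈ 0.8306
After 'present': P(author J) = 0.35·0.8306 / (0.35·0.8306 + 0.6·0.1694) ≈ 0.7410
After 'present': P(author J) = 0.35·0.7410 / (0.35·0.7410 + 0.6·0.2590) ≈ 0.6253

0.625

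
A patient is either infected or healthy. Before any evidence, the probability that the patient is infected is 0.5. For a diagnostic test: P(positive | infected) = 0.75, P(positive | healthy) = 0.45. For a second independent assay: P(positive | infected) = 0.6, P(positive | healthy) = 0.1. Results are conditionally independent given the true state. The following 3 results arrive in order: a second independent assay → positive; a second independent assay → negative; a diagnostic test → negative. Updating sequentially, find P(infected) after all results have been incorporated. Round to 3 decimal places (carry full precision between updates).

0.548

Each posterior becomes the prior for the next update.
After a second independent assay='positive': P(infected) = 0.6·0.5000 / (0.6·0.5000 + 0.1·0.5000) ≈ 0.8571
After a second independent assay='negative': P(infected) = 0.4·0.8571 / (0.4·0.8571 + 0.9·0.1429) ≈ 0.7273
After a diagnostic test='negative': P(infected) = 0.25·0.7273 / (0.25·0.7273 + 0.55·0.2727) ≈ 0.5479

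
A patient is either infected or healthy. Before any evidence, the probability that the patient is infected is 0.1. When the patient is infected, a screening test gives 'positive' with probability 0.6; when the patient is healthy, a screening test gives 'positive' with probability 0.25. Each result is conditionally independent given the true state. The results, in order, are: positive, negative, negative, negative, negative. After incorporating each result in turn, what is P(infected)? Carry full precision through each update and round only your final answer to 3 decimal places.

After 'positive': P(infected) = 0.6·0.1000 / (0.6·0.1000 + 0.25·0.9000) ≈ 0.2105
After 'negative': P(infected) = 0.4·0.2105 / (0.4·0.2105 + 0.75·0.7895) ≈ 0.1245
After 'negative': P(infected) = 0.4·0.1245 / (0.4·0.1245 + 0.75·0.8755) ≈ 0.0705
After 'negative': P(infected) = 0.4·0.0705 / (0.4·0.0705 + 0.75·0.9295) ≈ 0.0389
After 'negative': P(infected) = 0.4·0.0389 / (0.4·0.0389 + 0.75·0.9611) ≈ 0.0211

0.021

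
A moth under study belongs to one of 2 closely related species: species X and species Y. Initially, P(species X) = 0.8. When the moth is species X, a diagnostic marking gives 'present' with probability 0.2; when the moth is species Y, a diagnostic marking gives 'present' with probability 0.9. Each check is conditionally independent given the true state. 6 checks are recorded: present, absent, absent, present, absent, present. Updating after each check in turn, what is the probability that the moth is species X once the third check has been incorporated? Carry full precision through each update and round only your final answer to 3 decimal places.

0.983

Each posterior becomes the prior for the next update.
After 'present': P(species X) = 0.2·0.8000 / (0.2·0.8000 + 0.9·0.2000) ≈ 0.4706
After 'absent': P(species X) = 0.8·0.4706 / (0.8·0.4706 + 0.1·0.5294) ≈ 0.8767
After 'absent': P(species X) = 0.8·0.8767 / (0.8·0.8767 + 0.1·0.1233) ≈ 0.9827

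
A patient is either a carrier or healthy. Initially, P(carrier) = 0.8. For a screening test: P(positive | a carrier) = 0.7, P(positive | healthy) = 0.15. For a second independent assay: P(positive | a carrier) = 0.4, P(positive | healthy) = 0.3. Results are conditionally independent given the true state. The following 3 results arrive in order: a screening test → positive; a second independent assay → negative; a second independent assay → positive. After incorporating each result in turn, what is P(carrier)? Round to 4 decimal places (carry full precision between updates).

0.9552

After a screening test='positive': P(carrier) = 0.7·0.8000 / (0.7·0.8000 + 0.15·0.2000) ≈ 0.9492
After a second independent assay='negative': P(carrier) = 0.6·0.9492 / (0.6·0.9492 + 0.7·0.0508) ≈ 0.9412
After a second independent assay='positive': P(carrier) = 0.4·0.9412 / (0.4·0.9412 + 0.3·0.0588) ≈ 0.9552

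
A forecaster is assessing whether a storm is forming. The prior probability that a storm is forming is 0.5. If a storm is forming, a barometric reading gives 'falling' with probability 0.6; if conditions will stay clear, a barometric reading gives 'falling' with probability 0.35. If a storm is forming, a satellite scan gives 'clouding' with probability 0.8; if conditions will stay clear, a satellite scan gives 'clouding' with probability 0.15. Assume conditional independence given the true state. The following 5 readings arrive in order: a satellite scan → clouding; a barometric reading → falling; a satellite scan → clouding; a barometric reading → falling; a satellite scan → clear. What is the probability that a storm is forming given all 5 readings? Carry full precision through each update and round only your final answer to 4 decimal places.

After a satellite scan='clouding': P(storm) = 0.8·0.5000 / (0.8·0.5000 + 0.15·0.5000) ≈ 0.8421
After a barometric reading='falling': P(storm) = 0.6·0.8421 / (0.6·0.8421 + 0.35·0.1579) ≈ 0.9014
After a satellite scan='clouding': P(storm) = 0.8·0.9014 / (0.8·0.9014 + 0.15·0.0986) ≈ 0.9799
After a barometric reading='falling': P(storm) = 0.6·0.9799 / (0.6·0.9799 + 0.35·0.0201) ≈ 0.9882
After a satellite scan='clear': P(storm) = 0.2·0.9882 / (0.2·0.9882 + 0.85·0.0118) ≈ 0.9516

0.9516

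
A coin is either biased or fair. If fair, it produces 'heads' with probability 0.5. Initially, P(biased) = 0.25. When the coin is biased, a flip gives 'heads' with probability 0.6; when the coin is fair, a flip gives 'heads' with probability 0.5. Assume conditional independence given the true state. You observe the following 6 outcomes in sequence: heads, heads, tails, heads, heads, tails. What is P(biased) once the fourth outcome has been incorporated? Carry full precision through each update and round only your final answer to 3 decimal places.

After 'heads': P(biased) = 0.6·0.2500 / (0.6·0.2500 + 0.5·0.7500) ≈ 0.2857
After 'heads': P(biased) = 0.6·0.2857 / (0.6·0.2857 + 0.5·0.7143) ≈ 0.3243
After 'tails': P(biased) = 0.4·0.3243 / (0.4·0.3243 + 0.5·0.6757) ≈ 0.2775
After 'heads': P(biased) = 0.6·0.2775 / (0.6·0.2775 + 0.5·0.7225) ≈ 0.3154

0.315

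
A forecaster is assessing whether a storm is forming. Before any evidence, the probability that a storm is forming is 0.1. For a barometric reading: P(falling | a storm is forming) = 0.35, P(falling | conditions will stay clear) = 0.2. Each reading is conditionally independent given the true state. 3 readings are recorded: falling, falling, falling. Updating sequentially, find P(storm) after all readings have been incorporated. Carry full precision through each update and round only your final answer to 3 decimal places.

0.373

After 'falling': P(storm) = 0.35·0.1000 / (0.35·0.1000 + 0.2·0.9000) ≈ 0.1628
After 'falling': P(storm) = 0.35·0.1628 / (0.35·0.1628 + 0.2·0.8372) ≈ 0.2539
After 'falling': P(storm) = 0.35·0.2539 / (0.35·0.2539 + 0.2·0.7461) ≈ 0.3732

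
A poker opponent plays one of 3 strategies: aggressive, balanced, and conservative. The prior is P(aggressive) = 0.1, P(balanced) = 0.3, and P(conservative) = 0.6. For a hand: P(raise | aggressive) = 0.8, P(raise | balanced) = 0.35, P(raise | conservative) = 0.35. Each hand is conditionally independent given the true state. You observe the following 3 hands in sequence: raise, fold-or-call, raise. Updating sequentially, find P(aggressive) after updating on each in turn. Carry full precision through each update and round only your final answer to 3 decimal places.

After 'raise': normaliser = 0.8·0.1000 + 0.35·0.3000 + 0.35·0.6000; P(aggressive) ≈ 0.2025, P(balanced) ≈ 0.2658, P(conservative) ≈ 0.5316
After 'fold-or-call': normaliser = 0.2·0.2025 + 0.65·0.2658 + 0.65·0.5316; P(aggressive) ≈ 0.0725, P(balanced) ≈ 0.3092, P(conservative) ≈ 0.6183
After 'raise': normaliser = 0.8·0.0725 + 0.35·0.3092 + 0.35·0.6183; P(aggressive) ≈ 0.1515, P(balanced) ≈ 0.2828, P(conservative) ≈ 0.5656

0.152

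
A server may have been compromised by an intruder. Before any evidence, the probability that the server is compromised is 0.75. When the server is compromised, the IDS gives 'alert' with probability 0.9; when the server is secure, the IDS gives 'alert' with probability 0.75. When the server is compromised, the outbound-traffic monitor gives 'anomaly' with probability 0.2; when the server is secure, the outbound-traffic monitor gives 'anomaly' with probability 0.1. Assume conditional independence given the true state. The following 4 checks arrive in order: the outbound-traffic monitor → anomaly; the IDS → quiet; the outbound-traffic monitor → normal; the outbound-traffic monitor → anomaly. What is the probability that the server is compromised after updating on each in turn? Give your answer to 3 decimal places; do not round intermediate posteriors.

0.810

After the outbound-traffic monitor='anomaly': P(compromised) = 0.2·0.7500 / (0.2·0.7500 + 0.1·0.2500) ≈ 0.8571
After the IDS='quiet': P(compromised) = 0.1·0.8571 / (0.1·0.8571 + 0.25·0.1429) ≈ 0.7059
After the outbound-traffic monitor='normal': P(compromised) = 0.8·0.7059 / (0.8·0.7059 + 0.9·0.2941) ≈ 0.6809
After the outbound-traffic monitor='anomaly': P(compromised) = 0.2·0.6809 / (0.2·0.6809 + 0.1·0.3191) ≈ 0.8101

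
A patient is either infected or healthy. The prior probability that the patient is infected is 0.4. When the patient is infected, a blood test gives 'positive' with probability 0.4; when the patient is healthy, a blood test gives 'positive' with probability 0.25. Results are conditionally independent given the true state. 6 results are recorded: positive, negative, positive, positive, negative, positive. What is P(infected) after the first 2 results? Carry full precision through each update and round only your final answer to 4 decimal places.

Each posterior becomes the prior for the next update.
After 'positive': P(infected) = 0.4·0.4000 / (0.4·0.4000 + 0.25·0.6000) ≈ 0.5161
After 'negative': P(infected) = 0.6·0.5161 / (0.6·0.5161 + 0.75·0.4839) ≈ 0.4604

0.4604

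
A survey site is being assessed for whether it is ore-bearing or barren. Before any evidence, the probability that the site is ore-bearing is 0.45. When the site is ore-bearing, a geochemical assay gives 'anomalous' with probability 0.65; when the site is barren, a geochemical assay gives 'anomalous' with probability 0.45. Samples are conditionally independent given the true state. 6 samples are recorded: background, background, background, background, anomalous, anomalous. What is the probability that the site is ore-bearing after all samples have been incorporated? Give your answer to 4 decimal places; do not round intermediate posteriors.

After 'background': P(ore) = 0.35·0.4500 / (0.35·0.4500 + 0.55·0.5500) ≈ 0.3424
After 'background': P(ore) = 0.35·0.3424 / (0.35·0.3424 + 0.55·0.6576) ≈ 0.2489
After 'background': P(ore) = 0.35·0.2489 / (0.35·0.2489 + 0.55·0.7511) ≈ 0.1741
After 'background': P(ore) = 0.35·0.1741 / (0.35·0.1741 + 0.55·0.8259) ≈ 0.1183
After 'anomalous': P(ore) = 0.65·0.1183 / (0.65·0.1183 + 0.45·0.8817) ≈ 0.1623
After 'anomalous': P(ore) = 0.65·0.1623 / (0.65·0.1623 + 0.45·0.8377) ≈ 0.2187

0.2187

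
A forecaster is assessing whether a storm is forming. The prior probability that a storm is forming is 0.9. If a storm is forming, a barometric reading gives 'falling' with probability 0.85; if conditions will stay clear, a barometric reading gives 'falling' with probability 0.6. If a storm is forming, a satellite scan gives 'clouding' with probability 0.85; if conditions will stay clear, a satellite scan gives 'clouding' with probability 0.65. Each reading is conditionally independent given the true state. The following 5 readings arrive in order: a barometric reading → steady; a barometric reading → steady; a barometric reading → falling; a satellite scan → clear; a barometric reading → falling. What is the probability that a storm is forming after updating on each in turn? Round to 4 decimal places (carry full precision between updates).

0.5212

After a barometric reading='steady': P(storm) = 0.15·0.9000 / (0.15·0.9000 + 0.4·0.1000) ≈ 0.7714
After a barometric reading='steady': P(storm) = 0.15·0.7714 / (0.15·0.7714 + 0.4·0.2286) ≈ 0.5586
After a barometric reading='falling': P(storm) = 0.85·0.5586 / (0.85·0.5586 + 0.6·0.4414) ≈ 0.6420
After a satellite scan='clear': P(storm) = 0.15·0.6420 / (0.15·0.6420 + 0.35·0.3580) ≈ 0.4345
After a barometric reading='falling': P(storm) = 0.85·0.4345 / (0.85·0.4345 + 0.6·0.5655) ≈ 0.5212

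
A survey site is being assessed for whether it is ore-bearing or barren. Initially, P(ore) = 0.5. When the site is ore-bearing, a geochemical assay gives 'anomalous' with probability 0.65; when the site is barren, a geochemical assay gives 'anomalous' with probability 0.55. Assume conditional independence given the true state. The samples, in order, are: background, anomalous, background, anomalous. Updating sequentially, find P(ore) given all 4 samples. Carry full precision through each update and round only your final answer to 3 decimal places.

0.458

After 'background': P(ore) = 0.35·0.5000 / (0.35·0.5000 + 0.45·0.5000) ≈ 0.4375
After 'anomalous': P(ore) = 0.65·0.4375 / (0.65·0.4375 + 0.55·0.5625) ≈ 0.4789
After 'background': P(ore) = 0.35·0.4789 / (0.35·0.4789 + 0.45·0.5211) ≈ 0.4169
After 'anomalous': P(ore) = 0.65·0.4169 / (0.65·0.4169 + 0.55·0.5831) ≈ 0.4580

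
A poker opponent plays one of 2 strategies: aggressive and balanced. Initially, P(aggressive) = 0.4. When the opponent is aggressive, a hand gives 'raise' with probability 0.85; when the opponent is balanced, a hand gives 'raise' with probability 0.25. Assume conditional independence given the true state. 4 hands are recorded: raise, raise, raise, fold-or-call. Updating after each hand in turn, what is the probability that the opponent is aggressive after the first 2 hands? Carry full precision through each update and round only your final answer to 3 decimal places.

0.885

Each posterior becomes the prior for the next update.
After 'raise': P(aggressive) = 0.85·0.4000 / (0.85·0.4000 + 0.25·0.6000) ≈ 0.6939
After 'raise': P(aggressive) = 0.85·0.6939 / (0.85·0.6939 + 0.25·0.3061) ≈ 0.8851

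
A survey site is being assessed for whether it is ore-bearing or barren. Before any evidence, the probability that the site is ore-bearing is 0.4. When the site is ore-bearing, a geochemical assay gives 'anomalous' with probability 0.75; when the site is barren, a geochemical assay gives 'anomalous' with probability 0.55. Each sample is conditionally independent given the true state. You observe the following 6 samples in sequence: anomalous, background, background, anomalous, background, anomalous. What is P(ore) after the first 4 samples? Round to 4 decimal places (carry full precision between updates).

0.2767

After 'anomalous': P(ore) = 0.75·0.4000 / (0.75·0.4000 + 0.55·0.6000) ≈ 0.4762
After 'background': P(ore) = 0.25·0.4762 / (0.25·0.4762 + 0.45·0.5238) ≈ 0.3356
After 'background': P(ore) = 0.25·0.3356 / (0.25·0.3356 + 0.45·0.6644) ≈ 0.2191
After 'anomalous': P(ore) = 0.75·0.2191 / (0.75·0.2191 + 0.55·0.7809) ≈ 0.2767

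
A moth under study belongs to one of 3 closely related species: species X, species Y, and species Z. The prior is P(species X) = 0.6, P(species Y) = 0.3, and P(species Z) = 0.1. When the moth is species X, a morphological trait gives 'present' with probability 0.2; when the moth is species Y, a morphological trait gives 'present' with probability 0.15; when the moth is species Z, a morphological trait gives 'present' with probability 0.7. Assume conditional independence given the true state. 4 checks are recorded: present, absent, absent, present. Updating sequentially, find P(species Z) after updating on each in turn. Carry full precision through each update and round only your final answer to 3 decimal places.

0.179

After 'present': normaliser = 0.2·0.6000 + 0.15·0.3000 + 0.7·0.1000; P(species X) ≈ 0.5106, P(species Y) ≈ 0.1915, P(species Z) ≈ 0.2979
After 'absent': normaliser = 0.8·0.5106 + 0.85·0.1915 + 0.3·0.2979; P(species X) ≈ 0.6184, P(species Y) ≈ 0.2464, P(species Z) ≈ 0.1353
After 'absent': normaliser = 0.8·0.6184 + 0.85·0.2464 + 0.3·0.1353; P(species X) ≈ 0.6643, P(species Y) ≈ 0.2812, P(species Z) ≈ 0.0545
After 'present': normaliser = 0.2·0.6643 + 0.15·0.2812 + 0.7·0.0545; P(species X) ≈ 0.6232, P(species Y) ≈ 0.1979, P(species Z) ≈ 0.1789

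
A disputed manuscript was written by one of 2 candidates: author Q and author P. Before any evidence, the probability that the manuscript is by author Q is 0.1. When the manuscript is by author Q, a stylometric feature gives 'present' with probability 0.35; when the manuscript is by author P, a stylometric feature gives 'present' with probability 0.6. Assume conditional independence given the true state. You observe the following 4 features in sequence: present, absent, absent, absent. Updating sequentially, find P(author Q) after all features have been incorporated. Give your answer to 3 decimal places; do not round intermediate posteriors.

0.218

After 'present': P(author Q) = 0.35·0.1000 / (0.35·0.1000 + 0.6·0.9000) ≈ 0.0609
After 'absent': P(author Q) = 0.65·0.0609 / (0.65·0.0609 + 0.4·0.9391) ≈ 0.0953
After 'absent': P(author Q) = 0.65·0.0953 / (0.65·0.0953 + 0.4·0.9047) ≈ 0.1461
After 'absent': P(author Q) = 0.65·0.1461 / (0.65·0.1461 + 0.4·0.8539) ≈ 0.2176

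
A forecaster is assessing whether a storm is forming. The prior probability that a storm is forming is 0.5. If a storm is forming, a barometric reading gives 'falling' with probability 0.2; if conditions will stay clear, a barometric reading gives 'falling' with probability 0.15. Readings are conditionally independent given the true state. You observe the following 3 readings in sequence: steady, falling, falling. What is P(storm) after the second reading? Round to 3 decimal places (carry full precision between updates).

0.557

After 'steady': P(storm) = 0.8·0.5000 / (0.8·0.5000 + 0.85·0.5000) ≈ 0.4848
After 'falling': P(storm) = 0.2·0.4848 / (0.2·0.4848 + 0.15·0.5152) ≈ 0.5565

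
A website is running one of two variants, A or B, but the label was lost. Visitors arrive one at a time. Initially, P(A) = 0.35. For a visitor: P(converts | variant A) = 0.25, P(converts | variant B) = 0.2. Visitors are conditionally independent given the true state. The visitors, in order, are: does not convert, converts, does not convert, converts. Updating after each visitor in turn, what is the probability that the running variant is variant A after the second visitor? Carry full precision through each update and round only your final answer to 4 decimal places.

After 'does not convert': P(A) = 0.75·0.3500 / (0.75·0.3500 + 0.8·0.6500) ≈ 0.3355
After 'converts': P(A) = 0.25·0.3355 / (0.25·0.3355 + 0.2·0.6645) ≈ 0.3869

0.3869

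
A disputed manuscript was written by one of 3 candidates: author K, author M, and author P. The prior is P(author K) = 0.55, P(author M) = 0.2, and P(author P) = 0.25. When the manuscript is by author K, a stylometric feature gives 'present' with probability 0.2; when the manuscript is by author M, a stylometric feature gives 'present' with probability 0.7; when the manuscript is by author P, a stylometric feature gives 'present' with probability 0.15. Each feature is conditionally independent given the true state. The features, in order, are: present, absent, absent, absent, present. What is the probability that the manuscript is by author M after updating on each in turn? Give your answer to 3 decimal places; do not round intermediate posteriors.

0.152

After 'present': normaliser = 0.2·0.5500 + 0.7·0.2000 + 0.15·0.2500; P(author K) ≈ 0.3826, P(author M) ≈ 0.4870, P(author P) ≈ 0.1304
After 'absent': normaliser = 0.8·0.3826 + 0.3·0.4870 + 0.85·0.1304; P(author K) ≈ 0.5436, P(author M) ≈ 0.2595, P(author P) ≈ 0.1969
After 'absent': normaliser = 0.8·0.5436 + 0.3·0.2595 + 0.85·0.1969; P(author K) ≈ 0.6395, P(author M) ≈ 0.1144, P(author P) ≈ 0.2461
After 'absent': normaliser = 0.8·0.6395 + 0.3·0.1144 + 0.85·0.2461; P(author K) ≈ 0.6775, P(author M) ≈ 0.0455, P(author P) ≈ 0.2770
After 'present': normaliser = 0.2·0.6775 + 0.7·0.0455 + 0.15·0.2770; P(author K) ≈ 0.6487, P(author M) ≈ 0.1524, P(author P) ≈ 0.1989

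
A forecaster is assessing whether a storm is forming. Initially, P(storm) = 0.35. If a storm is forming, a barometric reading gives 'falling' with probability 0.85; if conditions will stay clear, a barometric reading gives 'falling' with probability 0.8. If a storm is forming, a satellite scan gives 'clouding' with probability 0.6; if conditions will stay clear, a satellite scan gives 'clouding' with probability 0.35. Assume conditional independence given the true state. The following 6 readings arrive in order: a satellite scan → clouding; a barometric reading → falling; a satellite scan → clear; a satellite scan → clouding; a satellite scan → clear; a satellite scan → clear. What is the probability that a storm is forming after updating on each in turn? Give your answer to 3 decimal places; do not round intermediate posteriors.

0.282

After a satellite scan='clouding': P(storm) = 0.6·0.3500 / (0.6·0.3500 + 0.35·0.6500) ≈ 0.4800
After a barometric reading='falling': P(storm) = 0.85·0.4800 / (0.85·0.4800 + 0.8·0.5200) ≈ 0.4951
After a satellite scan='clear': P(storm) = 0.4·0.4951 / (0.4·0.4951 + 0.65·0.5049) ≈ 0.3764
After a satellite scan='clouding': P(storm) = 0.6·0.3764 / (0.6·0.3764 + 0.35·0.6236) ≈ 0.5085
After a satellite scan='clear': P(storm) = 0.4·0.5085 / (0.4·0.5085 + 0.65·0.4915) ≈ 0.3890
After a satellite scan='clear': P(storm) = 0.4·0.3890 / (0.4·0.3890 + 0.65·0.6110) ≈ 0.2815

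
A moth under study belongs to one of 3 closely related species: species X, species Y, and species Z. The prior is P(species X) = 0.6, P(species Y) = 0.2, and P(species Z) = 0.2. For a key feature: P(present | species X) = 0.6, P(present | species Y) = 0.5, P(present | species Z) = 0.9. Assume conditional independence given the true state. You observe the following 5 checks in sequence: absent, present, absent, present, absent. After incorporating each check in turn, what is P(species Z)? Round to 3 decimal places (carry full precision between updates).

0.008

After 'absent': normaliser = 0.4·0.6000 + 0.5·0.2000 + 0.1·0.2000; P(species X) ≈ 0.6667, P(species Y) ≈ 0.2778, P(species Z) ≈ 0.0556
After 'present': normaliser = 0.6·0.6667 + 0.5·0.2778 + 0.9·0.0556; P(species X) ≈ 0.6792, P(species Y) ≈ 0.2358, P(species Z) ≈ 0.0849
After 'absent': normaliser = 0.4·0.6792 + 0.5·0.2358 + 0.1·0.0849; P(species X) ≈ 0.6825, P(species Y) ≈ 0.2962, P(species Z) ≈ 0.0213
After 'present': normaliser = 0.6·0.6825 + 0.5·0.2962 + 0.9·0.0213; P(species X) ≈ 0.7099, P(species Y) ≈ 0.2568, P(species Z) ≈ 0.0333
After 'absent': normaliser = 0.4·0.7099 + 0.5·0.2568 + 0.1·0.0333; P(species X) ≈ 0.6831, P(species Y) ≈ 0.3089, P(species Z) ≈ 0.0080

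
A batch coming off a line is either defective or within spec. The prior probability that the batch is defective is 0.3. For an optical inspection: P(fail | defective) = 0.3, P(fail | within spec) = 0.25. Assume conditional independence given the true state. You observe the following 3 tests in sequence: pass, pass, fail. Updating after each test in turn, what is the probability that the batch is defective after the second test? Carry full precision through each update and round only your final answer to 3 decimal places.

0.272

After 'pass': P(defective) = 0.7·0.3000 / (0.7·0.3000 + 0.75·0.7000) ≈ 0.2857
After 'pass': P(defective) = 0.7·0.2857 / (0.7·0.2857 + 0.75·0.7143) ≈ 0.2718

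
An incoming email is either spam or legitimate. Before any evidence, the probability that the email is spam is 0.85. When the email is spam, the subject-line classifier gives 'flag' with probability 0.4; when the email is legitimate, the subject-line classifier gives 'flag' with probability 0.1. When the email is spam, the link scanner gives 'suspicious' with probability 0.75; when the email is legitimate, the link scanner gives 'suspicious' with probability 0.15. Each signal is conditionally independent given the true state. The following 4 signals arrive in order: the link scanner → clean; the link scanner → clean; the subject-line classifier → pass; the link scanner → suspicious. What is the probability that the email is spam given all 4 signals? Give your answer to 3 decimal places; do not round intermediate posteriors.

After the link scanner='clean': P(spam) = 0.25·0.8500 / (0.25·0.8500 + 0.85·0.1500) ≈ 0.6250
After the link scanner='clean': P(spam) = 0.25·0.6250 / (0.25·0.6250 + 0.85·0.3750) ≈ 0.3289
After the subject-line classifier='pass': P(spam) = 0.6·0.3289 / (0.6·0.3289 + 0.9·0.6711) ≈ 0.2463
After the link scanner='suspicious': P(spam) = 0.75·0.2463 / (0.75·0.2463 + 0.15·0.7537) ≈ 0.6203

0.620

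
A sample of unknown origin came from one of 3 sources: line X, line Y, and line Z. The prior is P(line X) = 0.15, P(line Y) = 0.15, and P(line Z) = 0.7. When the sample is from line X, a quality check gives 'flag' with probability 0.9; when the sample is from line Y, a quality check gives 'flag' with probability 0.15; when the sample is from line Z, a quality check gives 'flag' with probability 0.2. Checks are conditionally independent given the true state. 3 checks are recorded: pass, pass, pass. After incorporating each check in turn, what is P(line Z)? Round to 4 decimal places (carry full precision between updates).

After 'pass': normaliser = 0.1·0.1500 + 0.85·0.1500 + 0.8·0.7000; P(line X) ≈ 0.0214, P(line Y) ≈ 0.1815, P(line Z) ≈ 0.7972
After 'pass': normaliser = 0.1·0.0214 + 0.85·0.1815 + 0.8·0.7972; P(line X) ≈ 0.0027, P(line Y) ≈ 0.1943, P(line Z) ≈ 0.8030
After 'pass': normaliser = 0.1·0.0027 + 0.85·0.1943 + 0.8·0.8030; P(line X) ≈ 0.0003, P(line Y) ≈ 0.2044, P(line Z) ≈ 0.7953

0.7953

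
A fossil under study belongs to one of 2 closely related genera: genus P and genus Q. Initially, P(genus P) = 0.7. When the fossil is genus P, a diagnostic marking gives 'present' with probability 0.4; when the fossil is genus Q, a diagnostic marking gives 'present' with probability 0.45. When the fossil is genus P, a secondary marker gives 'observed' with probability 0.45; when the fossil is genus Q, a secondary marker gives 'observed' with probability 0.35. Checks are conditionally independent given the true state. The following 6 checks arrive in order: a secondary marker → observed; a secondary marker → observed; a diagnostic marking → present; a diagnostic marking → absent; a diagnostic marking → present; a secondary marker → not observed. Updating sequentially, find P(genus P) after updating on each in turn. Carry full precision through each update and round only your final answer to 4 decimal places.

0.7378

Apply Bayes' rule sequentially, carrying P(genus P) forward.
After a secondary marker='observed': P(genus P) = 0.45·0.7000 / (0.45·0.7000 + 0.35·0.3000) ≈ 0.7500
After a secondary marker='observed': P(genus P) = 0.45·0.7500 / (0.45·0.7500 + 0.35·0.2500) ≈ 0.7941
After a diagnostic marking='present': P(genus P) = 0.4·0.7941 / (0.4·0.7941 + 0.45·0.2059) ≈ 0.7742
After a diagnostic marking='absent': P(genus P) = 0.6·0.7742 / (0.6·0.7742 + 0.55·0.2258) ≈ 0.7890
After a diagnostic marking='present': P(genus P) = 0.4·0.7890 / (0.4·0.7890 + 0.45·0.2110) ≈ 0.7688
After a secondary marker='not observed': P(genus P) = 0.55·0.7688 / (0.55·0.7688 + 0.65·0.2312) ≈ 0.7378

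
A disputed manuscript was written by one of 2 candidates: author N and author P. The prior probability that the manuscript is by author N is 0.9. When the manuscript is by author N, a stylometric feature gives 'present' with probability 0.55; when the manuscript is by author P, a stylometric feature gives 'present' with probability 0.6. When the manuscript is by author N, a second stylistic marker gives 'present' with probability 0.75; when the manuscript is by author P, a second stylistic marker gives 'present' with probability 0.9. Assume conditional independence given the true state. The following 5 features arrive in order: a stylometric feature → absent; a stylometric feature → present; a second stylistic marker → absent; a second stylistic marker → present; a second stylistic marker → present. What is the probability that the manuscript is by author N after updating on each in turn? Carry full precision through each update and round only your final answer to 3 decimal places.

After a stylometric feature='absent': P(author N) = 0.45·0.9000 / (0.45·0.9000 + 0.4·0.1000) ≈ 0.9101
After a stylometric feature='present': P(author N) = 0.55·0.9101 / (0.55·0.9101 + 0.6·0.0899) ≈ 0.9027
After a second stylistic marker='absent': P(author N) = 0.25·0.9027 / (0.25·0.9027 + 0.1·0.0973) ≈ 0.9587
After a second stylistic marker='present': P(author N) = 0.75·0.9587 / (0.75·0.9587 + 0.9·0.0413) ≈ 0.9508
After a second stylistic marker='present': P(author N) = 0.75·0.9508 / (0.75·0.9508 + 0.9·0.0492) ≈ 0.9416

0.942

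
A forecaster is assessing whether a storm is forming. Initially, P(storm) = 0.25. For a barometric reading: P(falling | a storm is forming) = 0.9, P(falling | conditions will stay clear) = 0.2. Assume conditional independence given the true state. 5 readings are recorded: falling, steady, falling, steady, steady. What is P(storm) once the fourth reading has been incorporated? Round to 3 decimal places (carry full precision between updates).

After 'falling': P(storm) = 0.9·0.2500 / (0.9·0.2500 + 0.2·0.7500) ≈ 0.6000
After 'steady': P(storm) = 0.1·0.6000 / (0.1·0.6000 + 0.8·0.4000) ≈ 0.1579
After 'falling': P(storm) = 0.9·0.1579 / (0.9·0.1579 + 0.2·0.8421) ≈ 0.4576
After 'steady': P(storm) = 0.1·0.4576 / (0.1·0.4576 + 0.8·0.5424) ≈ 0.0954

0.095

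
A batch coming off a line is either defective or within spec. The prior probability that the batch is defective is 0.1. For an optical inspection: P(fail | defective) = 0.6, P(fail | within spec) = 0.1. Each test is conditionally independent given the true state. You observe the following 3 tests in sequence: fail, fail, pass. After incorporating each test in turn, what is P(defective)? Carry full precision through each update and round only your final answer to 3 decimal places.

Each posterior becomes the prior for the next update.
After 'fail': P(defective) = 0.6·0.1000 / (0.6·0.1000 + 0.1·0.9000) ≈ 0.4000
After 'fail': P(defective) = 0.6·0.4000 / (0.6·0.4000 + 0.1·0.6000) ≈ 0.8000
After 'pass': P(defective) = 0.4·0.8000 / (0.4·0.8000 + 0.9·0.2000) ≈ 0.6400

0.640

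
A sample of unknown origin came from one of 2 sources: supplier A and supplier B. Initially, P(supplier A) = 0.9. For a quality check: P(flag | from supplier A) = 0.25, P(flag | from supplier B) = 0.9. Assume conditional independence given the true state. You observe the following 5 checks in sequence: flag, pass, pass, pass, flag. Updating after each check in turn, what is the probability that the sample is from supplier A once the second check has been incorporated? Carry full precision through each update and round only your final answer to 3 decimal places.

0.949

After 'flag': P(supplier A) = 0.25·0.9000 / (0.25·0.9000 + 0.9·0.1000) ≈ 0.7143
After 'pass': P(supplier A) = 0.75·0.7143 / (0.75·0.7143 + 0.1·0.2857) ≈ 0.9494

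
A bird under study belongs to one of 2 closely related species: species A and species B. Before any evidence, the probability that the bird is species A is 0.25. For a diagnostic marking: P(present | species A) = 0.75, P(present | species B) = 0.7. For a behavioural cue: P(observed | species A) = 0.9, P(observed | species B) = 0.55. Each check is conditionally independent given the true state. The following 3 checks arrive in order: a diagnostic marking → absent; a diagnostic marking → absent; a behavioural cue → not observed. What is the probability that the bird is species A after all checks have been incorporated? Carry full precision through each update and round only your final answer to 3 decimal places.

After a diagnostic marking='absent': P(species A) = 0.25·0.2500 / (0.25·0.2500 + 0.3·0.7500) ≈ 0.2174
After a diagnostic marking='absent': P(species A) = 0.25·0.2174 / (0.25·0.2174 + 0.3·0.7826) ≈ 0.1880
After a behavioural cue='not observed': P(species A) = 0.1·0.1880 / (0.1·0.1880 + 0.45·0.8120) ≈ 0.0489

0.049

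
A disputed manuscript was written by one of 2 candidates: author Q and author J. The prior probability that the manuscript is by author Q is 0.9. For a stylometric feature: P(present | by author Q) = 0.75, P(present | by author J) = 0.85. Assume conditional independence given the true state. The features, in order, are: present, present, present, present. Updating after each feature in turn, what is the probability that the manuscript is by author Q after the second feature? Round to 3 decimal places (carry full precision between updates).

0.875

Each posterior becomes the prior for the next update.
After 'present': P(author Q) = 0.75·0.9000 / (0.75·0.9000 + 0.85·0.1000) ≈ 0.8882
After 'present': P(author Q) = 0.75·0.8882 / (0.75·0.8882 + 0.85·0.1118) ≈ 0.8751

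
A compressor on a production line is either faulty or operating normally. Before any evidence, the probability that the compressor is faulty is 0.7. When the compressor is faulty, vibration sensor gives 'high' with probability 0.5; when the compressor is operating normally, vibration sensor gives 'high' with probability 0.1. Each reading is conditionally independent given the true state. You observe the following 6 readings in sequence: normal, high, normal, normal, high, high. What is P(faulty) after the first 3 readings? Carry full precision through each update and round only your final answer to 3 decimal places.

After 'normal': P(faulty) = 0.5·0.7000 / (0.5·0.7000 + 0.9·0.3000) ≈ 0.5645
After 'high': P(faulty) = 0.5·0.5645 / (0.5·0.5645 + 0.1·0.4355) ≈ 0.8663
After 'normal': P(faulty) = 0.5·0.8663 / (0.5·0.8663 + 0.9·0.1337) ≈ 0.7826

0.783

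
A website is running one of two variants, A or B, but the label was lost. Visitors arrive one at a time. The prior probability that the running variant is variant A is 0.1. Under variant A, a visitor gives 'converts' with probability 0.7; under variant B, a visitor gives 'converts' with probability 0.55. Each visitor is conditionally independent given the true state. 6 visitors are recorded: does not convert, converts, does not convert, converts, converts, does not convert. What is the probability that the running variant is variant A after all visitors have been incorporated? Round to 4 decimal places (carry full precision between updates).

0.0636

Each posterior becomes the prior for the next update.
After 'does not convert': P(A) = 0.3·0.1000 / (0.3·0.1000 + 0.45·0.9000) ≈ 0.0690
After 'converts': P(A) = 0.7·0.0690 / (0.7·0.0690 + 0.55·0.9310) ≈ 0.0862
After 'does not convert': P(A) = 0.3·0.0862 / (0.3·0.0862 + 0.45·0.9138) ≈ 0.0591
After 'converts': P(A) = 0.7·0.0591 / (0.7·0.0591 + 0.55·0.9409) ≈ 0.0741
After 'converts': P(A) = 0.7·0.0741 / (0.7·0.0741 + 0.55·0.9259) ≈ 0.0924
After 'does not convert': P(A) = 0.3·0.0924 / (0.3·0.0924 + 0.45·0.9076) ≈ 0.0636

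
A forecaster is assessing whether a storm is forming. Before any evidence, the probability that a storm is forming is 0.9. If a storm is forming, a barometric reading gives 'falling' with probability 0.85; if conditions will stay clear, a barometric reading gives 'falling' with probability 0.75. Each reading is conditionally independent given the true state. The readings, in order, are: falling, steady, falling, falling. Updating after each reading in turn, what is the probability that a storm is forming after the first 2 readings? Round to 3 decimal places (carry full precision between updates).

0.860

Apply Bayes' rule sequentially, carrying P(storm) forward.
After 'falling': P(storm) = 0.85·0.9000 / (0.85·0.9000 + 0.75·0.1000) ≈ 0.9107
After 'steady': P(storm) = 0.15·0.9107 / (0.15·0.9107 + 0.25·0.0893) ≈ 0.8596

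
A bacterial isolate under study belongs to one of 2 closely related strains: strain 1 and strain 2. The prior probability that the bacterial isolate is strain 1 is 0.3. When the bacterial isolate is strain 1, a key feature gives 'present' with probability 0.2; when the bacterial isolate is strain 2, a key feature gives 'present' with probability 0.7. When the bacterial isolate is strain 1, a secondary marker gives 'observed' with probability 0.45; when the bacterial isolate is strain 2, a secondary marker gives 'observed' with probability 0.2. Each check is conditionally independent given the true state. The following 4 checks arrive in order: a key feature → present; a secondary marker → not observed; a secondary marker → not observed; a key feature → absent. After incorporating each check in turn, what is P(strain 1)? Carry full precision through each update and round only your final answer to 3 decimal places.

Each posterior becomes the prior for the next update.
After a key feature='present': P(strain 1) = 0.2·0.3000 / (0.2·0.3000 + 0.7·0.7000) ≈ 0.1091
After a secondary marker='not observed': P(strain 1) = 0.55·0.1091 / (0.55·0.1091 + 0.8·0.8909) ≈ 0.0776
After a secondary marker='not observed': P(strain 1) = 0.55·0.0776 / (0.55·0.0776 + 0.8·0.9224) ≈ 0.0547
After a key feature='absent': P(strain 1) = 0.8·0.0547 / (0.8·0.0547 + 0.3·0.9453) ≈ 0.1337

0.134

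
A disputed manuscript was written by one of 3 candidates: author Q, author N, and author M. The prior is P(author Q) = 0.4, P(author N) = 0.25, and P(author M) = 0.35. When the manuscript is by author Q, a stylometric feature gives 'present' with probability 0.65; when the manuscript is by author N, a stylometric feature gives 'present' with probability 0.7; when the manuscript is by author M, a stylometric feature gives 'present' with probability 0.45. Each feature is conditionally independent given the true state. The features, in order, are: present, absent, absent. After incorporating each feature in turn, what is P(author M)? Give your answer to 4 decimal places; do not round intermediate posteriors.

0.5002

After 'present': normaliser = 0.65·0.4000 + 0.7·0.2500 + 0.45·0.3500; P(author Q) ≈ 0.4388, P(author N) ≈ 0.2954, P(author M) ≈ 0.2658
After 'absent': normaliser = 0.35·0.4388 + 0.3·0.2954 + 0.55·0.2658; P(author Q) ≈ 0.3954, P(author N) ≈ 0.2281, P(author M) ≈ 0.3764
After 'absent': normaliser = 0.35·0.3954 + 0.3·0.2281 + 0.55·0.3764; P(author Q) ≈ 0.3344, P(author N) ≈ 0.1654, P(author M) ≈ 0.5002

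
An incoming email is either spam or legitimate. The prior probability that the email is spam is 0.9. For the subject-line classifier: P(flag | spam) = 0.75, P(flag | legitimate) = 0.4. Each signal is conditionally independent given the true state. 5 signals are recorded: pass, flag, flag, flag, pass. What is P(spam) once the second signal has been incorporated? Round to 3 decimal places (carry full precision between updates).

Each posterior becomes the prior for the next update.
After 'pass': P(spam) = 0.25·0.9000 / (0.25·0.9000 + 0.6·0.1000) ≈ 0.7895
After 'flag': P(spam) = 0.75·0.7895 / (0.75·0.7895 + 0.4·0.2105) ≈ 0.8755

0.875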